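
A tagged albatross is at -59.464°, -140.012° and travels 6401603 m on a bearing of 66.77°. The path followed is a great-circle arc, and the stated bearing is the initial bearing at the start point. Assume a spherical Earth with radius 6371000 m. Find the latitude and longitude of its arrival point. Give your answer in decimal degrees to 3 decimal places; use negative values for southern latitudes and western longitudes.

latitude -17.022°, longitude -85.802°

Angular distance δ = d/R = 6401603 / 6371000 = 1.004803 rad.
Start latitude φ₁ = -1.037843 rad; initial bearing θ = 1.165356 rad.
Applying the spherical law of cosines for sides, sin φ₂ = sin φ₁ cos δ + cos φ₁ sin δ cos θ = -0.292734, so φ₂ = -17.022°.
Then Δλ = atan2(0.394081, 0.284120) = 0.946136 rad, from sin θ sin δ cos φ₁ over cos δ − sin φ₁ sin φ₂.
λ₂ = -140.012° + 54.210° = -85.802°.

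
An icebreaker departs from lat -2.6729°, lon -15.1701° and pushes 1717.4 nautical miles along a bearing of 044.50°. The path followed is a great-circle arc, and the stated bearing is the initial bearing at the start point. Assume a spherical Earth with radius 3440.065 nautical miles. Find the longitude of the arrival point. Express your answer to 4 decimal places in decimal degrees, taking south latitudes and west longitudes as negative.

δ = 1717.4/3440.065 = 0.499235 rad (28.6040°).
Start latitude φ₁ = -0.046651 rad; initial bearing θ = 0.776672 rad.
Destination latitude: φ₂ = arcsin( sin φ₁ cos δ + cos φ₁ sin δ cos θ ) = arcsin(0.300158) = 17.4671°.
For the longitude increment, Δλ = atan2( sin θ sin δ cos φ₁, cos δ − sin φ₁ sin φ₂ ) = atan2(0.335198, 0.891947) = 20.5965°.
λ₂ = -15.1701° + 20.5965° = 5.4264°.

longitude 5.4264°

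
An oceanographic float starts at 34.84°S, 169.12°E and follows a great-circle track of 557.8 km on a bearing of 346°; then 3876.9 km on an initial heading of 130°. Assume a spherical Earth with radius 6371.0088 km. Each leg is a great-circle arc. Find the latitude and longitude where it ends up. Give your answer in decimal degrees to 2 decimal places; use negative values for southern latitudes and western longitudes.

Apply the spherical direct solution leg by leg, carrying full precision between legs.
Leg 1: from (-34.84°, 169.12°), δ = 557.8/6371.0088 = 0.087553 rad, θ = 346° → φ = -29.96°, λ = 167.72°.
Leg 2: from (-29.96°, 167.72°), δ = 3876.9/6371.0088 = 0.608522 rad, θ = 130° → φ = -46.73°, λ = -152.57°.

latitude -46.73°, longitude -152.57°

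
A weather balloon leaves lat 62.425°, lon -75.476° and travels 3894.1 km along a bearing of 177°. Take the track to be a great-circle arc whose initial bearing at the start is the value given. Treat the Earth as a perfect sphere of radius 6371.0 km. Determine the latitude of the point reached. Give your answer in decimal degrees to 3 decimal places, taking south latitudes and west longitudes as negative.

latitude 27.428°

Central angle δ = d/R = 0.611223 rad.
Start latitude φ₁ = 1.089522 rad; initial bearing θ = 3.089233 rad.
Destination latitude: φ₂ = arcsin( sin φ₁ cos δ + cos φ₁ sin δ cos θ ) = arcsin(0.460634) = 27.428°.
Then Δλ = atan2(0.013903, 0.410639) = 0.033844 rad, from sin θ sin δ cos φ₁ over cos δ − sin φ₁ sin φ₂.
Hence λ₂ = -75.476° + 1.939° = -73.537°.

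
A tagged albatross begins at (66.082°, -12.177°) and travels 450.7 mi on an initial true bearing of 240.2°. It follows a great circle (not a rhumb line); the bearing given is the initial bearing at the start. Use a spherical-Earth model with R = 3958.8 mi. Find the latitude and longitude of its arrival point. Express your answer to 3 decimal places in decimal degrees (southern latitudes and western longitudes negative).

latitude 62.291°, longitude -24.417°

The arc subtends δ = 450.7/3958.8 = 0.113848 rad at the centre.
With φ₁ = 66.082° = 1.153348 rad and θ = 240.2° = 4.192281 rad:
Destination latitude: φ₂ = arcsin( sin φ₁ cos δ + cos φ₁ sin δ cos θ ) = arcsin(0.885320) = 62.291°.
Then Δλ = atan2(-0.039967, 0.184232) = -0.213628 rad, from sin θ sin δ cos φ₁ over cos δ − sin φ₁ sin φ₂.
λ₂ = -12.177° + -12.240° = -24.417°.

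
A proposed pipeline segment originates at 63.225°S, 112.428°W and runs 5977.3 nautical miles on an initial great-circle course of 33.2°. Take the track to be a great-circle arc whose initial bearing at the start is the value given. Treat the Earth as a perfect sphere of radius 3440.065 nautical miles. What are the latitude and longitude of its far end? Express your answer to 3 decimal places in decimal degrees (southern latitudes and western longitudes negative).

latitude 31.326°, longitude -73.221°

Central angle δ = d/R = 1.737554 rad.
Converting: φ₁ = -1.103484 rad, θ = 0.579449 rad.
sin φ₂ = sin φ₁ cos δ + cos φ₁ sin δ cos θ = (-0.892782)(-0.165986) + (0.450488)(0.986128)(0.836764) = 0.519913
φ₂ = asin(0.519913) = 0.546749 rad = 31.326°.
Then Δλ = atan2(0.243249, 0.298183) = 0.684284 rad, from sin θ sin δ cos φ₁ over cos δ − sin φ₁ sin φ₂.
λ₂ = λ₁ + Δλ = -73.221°.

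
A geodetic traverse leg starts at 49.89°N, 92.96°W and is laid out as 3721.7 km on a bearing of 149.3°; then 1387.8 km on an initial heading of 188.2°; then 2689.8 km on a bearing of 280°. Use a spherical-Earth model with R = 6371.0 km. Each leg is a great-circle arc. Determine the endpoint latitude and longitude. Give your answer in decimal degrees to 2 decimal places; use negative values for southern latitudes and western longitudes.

Apply the spherical direct solution leg by leg, carrying full precision between legs.
Leg 1: from (49.89°, -92.96°), δ = 3721.7/6371 = 0.584163 rad, θ = 149.3° → φ = 19.42°, λ = -75.59°.
Leg 2: from (19.42°, -75.59°), δ = 1387.8/6371 = 0.217831 rad, θ = 188.2° → φ = 7.06°, λ = -77.37°.
Leg 3: from (7.06°, -77.37°), δ = 2689.8/6371 = 0.422194 rad, θ = 280° → φ = 10.53°, λ = -101.60°.

latitude 10.53°, longitude -101.60°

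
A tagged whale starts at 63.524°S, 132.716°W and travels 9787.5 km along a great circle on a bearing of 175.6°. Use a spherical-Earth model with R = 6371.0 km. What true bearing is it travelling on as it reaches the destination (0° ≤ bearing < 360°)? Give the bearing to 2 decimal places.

δ = 9787.5/6371 = 1.536258 rad (88.0211°).
With φ₁ = -63.524° = -1.108703 rad and θ = 175.6° = 3.064798 rad:
sin φ₂ = sin φ₁ cos δ + cos φ₁ sin δ cos θ = (-0.895121)(0.034531) + (0.445823)(0.999404)(-0.997053) = -0.475154
φ₂ = asin(-0.475154) = -0.495139 rad = -28.369°.
Δλ = atan2( sin θ sin δ cos φ₁ , cos δ − sin φ₁ sin φ₂ ) = atan2(0.034183, -0.390789) = 3.054344 rad = 175.001°.
λ₂ = -132.716° + 175.001° = 42.285°.
The forward bearing on arrival equals the back-azimuth from the destination plus 180°.
Back-azimuth from P₂ (-28.37°, 42.29°) to P₁ (-63.52°, -132.72°), with Δλ' = λ₁ − λ₂ = -175.00°: atan2( sin Δλ' cos φ₁ , cos φ₂ sin φ₁ − sin φ₂ cos φ₁ cos Δλ' ) = 182.23°.
Final bearing = (182.23° + 180°) mod 360° = 2.23°.

final bearing 2.23°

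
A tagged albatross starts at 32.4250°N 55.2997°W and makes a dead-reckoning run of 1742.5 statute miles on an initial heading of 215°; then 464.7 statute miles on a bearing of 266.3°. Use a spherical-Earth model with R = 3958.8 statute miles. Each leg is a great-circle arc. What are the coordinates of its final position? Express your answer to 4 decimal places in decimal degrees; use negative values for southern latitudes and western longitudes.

latitude 10.4715°, longitude -76.5408°

Apply the spherical direct solution leg by leg, carrying full precision between legs.
Leg 1: from (32.4250°, -55.2997°), δ = 1742.5/3958.8 = 0.440159 rad, θ = 215° → φ = 10.9806°, λ = -69.7150°.
Leg 2: from (10.9806°, -69.7150°), δ = 464.7/3958.8 = 0.117384 rad, θ = 266.3° → φ = 10.4715°, λ = -76.5408°.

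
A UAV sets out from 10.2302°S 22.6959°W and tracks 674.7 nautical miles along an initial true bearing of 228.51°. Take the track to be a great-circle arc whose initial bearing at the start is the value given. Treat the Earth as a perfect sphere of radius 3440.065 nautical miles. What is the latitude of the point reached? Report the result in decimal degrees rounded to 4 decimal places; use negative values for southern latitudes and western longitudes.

Central angle δ = d/R = 0.196130 rad.
Converting: φ₁ = -0.178551 rad, θ = 3.988252 rad.
sin φ₂ = sin φ₁ cos δ + cos φ₁ sin δ cos θ = (-0.177603)(0.980828) + (0.984102)(0.194875)(-0.662489) = -0.301249
φ₂ = asin(-0.301249) = -0.306002 rad = -17.5326°.
Then Δλ = atan2(-0.143655, 0.927325) = -0.153691 rad, from sin θ sin δ cos φ₁ over cos δ − sin φ₁ sin φ₂.
λ₂ = λ₁ + Δλ = -31.5018°.

latitude -17.5326°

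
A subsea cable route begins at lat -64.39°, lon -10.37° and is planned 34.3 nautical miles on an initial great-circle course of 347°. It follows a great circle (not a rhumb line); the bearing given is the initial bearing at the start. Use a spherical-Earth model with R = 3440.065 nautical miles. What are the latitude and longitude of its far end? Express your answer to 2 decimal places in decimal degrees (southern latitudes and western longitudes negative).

Central angle δ = d/R = 0.009971 rad.
Converting: φ₁ = -1.123818 rad, θ = 6.056293 rad.
sin φ₂ = sin φ₁ cos δ + cos φ₁ sin δ cos θ = (-0.901757)(0.999950) + (0.432243)(0.009971)(0.974370) = -0.897513
φ₂ = asin(-0.897513) = -1.114097 rad = -63.83°.
Then Δλ = atan2(-0.000969, 0.190612) = -0.005086 rad, from sin θ sin δ cos φ₁ over cos δ − sin φ₁ sin φ₂.
λ₂ = λ₁ + Δλ = -10.66°.

latitude -63.83°, longitude -10.66°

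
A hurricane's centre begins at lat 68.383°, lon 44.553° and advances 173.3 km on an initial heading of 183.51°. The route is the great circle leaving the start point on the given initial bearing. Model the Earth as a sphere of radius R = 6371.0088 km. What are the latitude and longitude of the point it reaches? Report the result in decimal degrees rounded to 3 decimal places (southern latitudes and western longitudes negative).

δ = 173.3/6371.0088 = 0.027201 rad (1.5585°).
Start latitude φ₁ = 1.193509 rad; initial bearing θ = 3.202854 rad.
Destination latitude: φ₂ = arcsin( sin φ₁ cos δ + cos φ₁ sin δ cos θ ) = arcsin(0.919322) = 66.827°.
For the longitude increment, Δλ = atan2( sin θ sin δ cos φ₁, cos δ − sin φ₁ sin φ₂ ) = atan2(-0.000613, 0.144966) = -0.242°.
Hence λ₂ = 44.553° + -0.242° = 44.311°.

latitude 66.827°, longitude 44.311°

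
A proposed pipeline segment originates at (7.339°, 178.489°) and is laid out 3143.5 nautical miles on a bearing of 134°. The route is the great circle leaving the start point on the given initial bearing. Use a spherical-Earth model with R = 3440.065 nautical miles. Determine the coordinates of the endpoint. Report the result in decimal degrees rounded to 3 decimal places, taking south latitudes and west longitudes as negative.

latitude -27.874°, longitude -141.394°

δ = 3143.5/3440.065 = 0.913791 rad (52.3564°).
Start latitude φ₁ = 0.128090 rad; initial bearing θ = 2.338741 rad.
Applying the spherical law of cosines for sides, sin φ₂ = sin φ₁ cos δ + cos φ₁ sin δ cos θ = -0.467525, so φ₂ = -27.874°.
For the longitude increment, Δλ = atan2( sin θ sin δ cos φ₁, cos δ − sin φ₁ sin φ₂ ) = atan2(0.564925, 0.670470) = 40.117°.
λ₂ = 178.489° + 40.117° = 218.606°, normalized to (−180°, 180°] → -141.394°.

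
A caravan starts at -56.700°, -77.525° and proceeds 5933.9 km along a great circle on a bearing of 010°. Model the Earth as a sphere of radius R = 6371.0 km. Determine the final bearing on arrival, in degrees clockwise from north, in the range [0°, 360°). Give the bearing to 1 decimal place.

final bearing 5.5°

The arc subtends δ = 5933.9/6371 = 0.931392 rad at the centre.
With φ₁ = -56.700° = -0.989602 rad and θ = 10° = 0.174533 rad:
sin φ₂ = sin φ₁ cos δ + cos φ₁ sin δ cos θ = (-0.835807)(0.596717) + (0.549023)(0.802451)(0.984808) = -0.064870
φ₂ = asin(-0.064870) = -0.064915 rad = -3.719°.
Then Δλ = atan2(0.076503, 0.542499) = 0.140096 rad, from sin θ sin δ cos φ₁ over cos δ − sin φ₁ sin φ₂.
Hence λ₂ = -77.525° + 8.027° = -69.498°.
The forward bearing on arrival equals the back-azimuth from the destination plus 180°.
Back-azimuth from P₂ (-3.7°, -69.5°) to P₁ (-56.7°, -77.5°), with Δλ' = λ₁ − λ₂ = -8.0°: atan2( sin Δλ' cos φ₁ , cos φ₂ sin φ₁ − sin φ₂ cos φ₁ cos Δλ' ) = 185.5°.
Final bearing = (185.5° + 180°) mod 360° = 5.5°.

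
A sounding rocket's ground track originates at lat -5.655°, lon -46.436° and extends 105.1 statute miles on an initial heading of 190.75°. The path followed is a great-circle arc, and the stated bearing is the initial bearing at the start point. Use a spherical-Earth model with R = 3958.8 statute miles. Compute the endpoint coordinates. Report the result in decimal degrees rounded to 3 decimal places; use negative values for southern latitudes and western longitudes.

Central angle δ = d/R = 0.026548 rad.
Converting: φ₁ = -0.098698 rad, θ = 3.329216 rad.
sin φ₂ = sin φ₁ cos δ + cos φ₁ sin δ cos θ = (-0.098538)(0.999648) + (0.995133)(0.026545)(-0.982450) = -0.124456
φ₂ = asin(-0.124456) = -0.124780 rad = -7.149°.
For the longitude increment, Δλ = atan2( sin θ sin δ cos φ₁, cos δ − sin φ₁ sin φ₂ ) = atan2(-0.004927, 0.987384) = -0.286°.
λ₂ = λ₁ + Δλ = -46.722°.

latitude -7.149°, longitude -46.722°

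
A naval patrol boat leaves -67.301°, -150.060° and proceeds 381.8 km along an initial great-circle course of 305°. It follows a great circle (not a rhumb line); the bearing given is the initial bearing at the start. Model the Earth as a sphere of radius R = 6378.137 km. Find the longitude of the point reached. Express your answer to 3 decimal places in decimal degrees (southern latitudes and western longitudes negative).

Central angle δ = d/R = 0.059861 rad.
With φ₁ = -67.301° = -1.174624 rad and θ = 305° = 5.323254 rad:
sin φ₂ = sin φ₁ cos δ + cos φ₁ sin δ cos θ = (-0.922545)(0.998209) + (0.385890)(0.059825)(0.573576) = -0.907651
φ₂ = asin(-0.907651) = -1.137653 rad = -65.183°.
Then Δλ = atan2(-0.018911, 0.160860) = -0.117024 rad, from sin θ sin δ cos φ₁ over cos δ − sin φ₁ sin φ₂.
λ₂ = λ₁ + Δλ = -156.765°.

longitude -156.765°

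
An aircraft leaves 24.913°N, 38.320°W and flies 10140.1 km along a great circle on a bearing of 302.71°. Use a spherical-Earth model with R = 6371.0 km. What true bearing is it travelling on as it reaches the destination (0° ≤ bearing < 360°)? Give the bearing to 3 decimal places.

δ = 10140.1/6371 = 1.591603 rad (91.1921°).
Start latitude φ₁ = 0.434814 rad; initial bearing θ = 5.283286 rad.
Destination latitude: φ₂ = arcsin( sin φ₁ cos δ + cos φ₁ sin δ cos θ ) = arcsin(0.481233) = 28.766°.
Δλ = atan2( sin θ sin δ cos φ₁ , cos δ − sin φ₁ sin φ₂ ) = atan2(-0.762956, -0.223520) = -1.855788 rad = -106.329°.
λ₂ = λ₁ + Δλ = -144.649°.
The forward bearing on arrival equals the back-azimuth from the destination plus 180°.
Back-azimuth from P₂ (28.766°, -144.649°) to P₁ (24.913°, -38.320°), with Δλ' = λ₁ − λ₂ = 106.329°: atan2( sin Δλ' cos φ₁ , cos φ₂ sin φ₁ − sin φ₂ cos φ₁ cos Δλ' ) = 60.523°.
Final bearing = (60.523° + 180°) mod 360° = 240.523°.

final bearing 240.523°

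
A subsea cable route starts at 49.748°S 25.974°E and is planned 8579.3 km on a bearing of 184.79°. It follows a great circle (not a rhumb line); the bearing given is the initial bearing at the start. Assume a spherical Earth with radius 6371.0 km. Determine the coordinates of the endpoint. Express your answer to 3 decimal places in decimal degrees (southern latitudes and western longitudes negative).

latitude -52.887°, longitude -146.271°

Central angle δ = d/R = 1.346617 rad.
With φ₁ = -49.748° = -0.868266 rad and θ = 184.79° = 3.225194 rad:
sin φ₂ = sin φ₁ cos δ + cos φ₁ sin δ cos θ = (-0.763210)(0.222306) + (0.646151)(0.974977)(-0.996507) = -0.797448
φ₂ = asin(-0.797448) = -0.923053 rad = -52.887°.
Then Δλ = atan2(-0.052606, -0.386314) = -3.006251 rad, from sin θ sin δ cos φ₁ over cos δ − sin φ₁ sin φ₂.
λ₂ = 25.974° + -172.245° = -146.271°.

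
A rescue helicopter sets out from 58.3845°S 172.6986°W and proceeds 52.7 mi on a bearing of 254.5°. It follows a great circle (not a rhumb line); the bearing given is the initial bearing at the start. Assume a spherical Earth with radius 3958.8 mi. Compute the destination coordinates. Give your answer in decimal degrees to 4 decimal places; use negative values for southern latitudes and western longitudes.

δ = 52.7/3958.8 = 0.013312 rad (0.7627°).
With φ₁ = -58.3845° = -1.019002 rad and θ = 254.5° = 4.441863 rad:
Applying the spherical law of cosines for sides, sin φ₂ = sin φ₁ cos δ + cos φ₁ sin δ cos θ = -0.853375, so φ₂ = -58.5806°.
Δλ = atan2( sin θ sin δ cos φ₁ , cos δ − sin φ₁ sin φ₂ ) = atan2(-0.006724, 0.273190) = -0.024609 rad = -1.4100°.
Hence λ₂ = -172.6986° + -1.4100° = -174.1086°.

latitude -58.5806°, longitude -174.1086°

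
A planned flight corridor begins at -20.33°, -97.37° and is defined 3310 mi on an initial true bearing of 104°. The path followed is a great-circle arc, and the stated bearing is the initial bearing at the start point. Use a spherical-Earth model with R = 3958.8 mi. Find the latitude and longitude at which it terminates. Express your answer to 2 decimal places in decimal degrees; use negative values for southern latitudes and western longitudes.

latitude -23.66°, longitude -45.55°

The arc subtends δ = 3310/3958.8 = 0.836112 rad at the centre.
Start latitude φ₁ = -0.354825 rad; initial bearing θ = 1.815142 rad.
Applying the spherical law of cosines for sides, sin φ₂ = sin φ₁ cos δ + cos φ₁ sin δ cos θ = -0.401232, so φ₂ = -23.66°.
Δλ = atan2( sin θ sin δ cos φ₁ , cos δ − sin φ₁ sin φ₂ ) = atan2(0.675150, 0.530954) = 0.904388 rad = 51.82°.
λ₂ = λ₁ + Δλ = -45.55°.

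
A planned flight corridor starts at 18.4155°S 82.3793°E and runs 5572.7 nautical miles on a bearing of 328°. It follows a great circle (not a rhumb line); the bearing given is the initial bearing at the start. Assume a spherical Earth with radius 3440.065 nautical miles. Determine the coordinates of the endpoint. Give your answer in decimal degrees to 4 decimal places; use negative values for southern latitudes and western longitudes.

latitude 55.0015°, longitude 15.0396°

The arc subtends δ = 5572.7/3440.065 = 1.619940 rad at the centre.
Converting: φ₁ = -0.321411 rad, θ = 5.724680 rad.
Applying the spherical law of cosines for sides, sin φ₂ = sin φ₁ cos δ + cos φ₁ sin δ cos θ = 0.819167, so φ₂ = 55.0015°.
Δλ = atan2( sin θ sin δ cos φ₁ , cos δ − sin φ₁ sin φ₂ ) = atan2(-0.502175, 0.209655) = -1.175300 rad = -67.3397°.
λ₂ = 82.3793° + -67.3397° = 15.0396°.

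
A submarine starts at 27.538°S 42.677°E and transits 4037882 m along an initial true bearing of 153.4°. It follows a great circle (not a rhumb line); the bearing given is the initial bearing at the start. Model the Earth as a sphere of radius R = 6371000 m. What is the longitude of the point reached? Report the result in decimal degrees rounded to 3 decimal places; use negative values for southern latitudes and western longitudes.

δ = 4037882/6371000 = 0.633791 rad (36.3135°).
With φ₁ = -27.538° = -0.480629 rad and θ = 153.4° = 2.677335 rad:
Destination latitude: φ₂ = arcsin( sin φ₁ cos δ + cos φ₁ sin δ cos θ ) = arcsin(-0.842075) = -57.360°.
Then Δλ = atan2(0.235123, 0.416466) = 0.513957 rad, from sin θ sin δ cos φ₁ over cos δ − sin φ₁ sin φ₂.
λ₂ = 42.677° + 29.448° = 72.125°.

longitude 72.125°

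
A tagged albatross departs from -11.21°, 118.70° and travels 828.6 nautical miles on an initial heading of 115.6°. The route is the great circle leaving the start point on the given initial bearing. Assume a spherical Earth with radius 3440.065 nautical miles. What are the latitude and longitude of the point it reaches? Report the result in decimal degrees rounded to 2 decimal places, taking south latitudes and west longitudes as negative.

latitude -16.85°, longitude 131.69°

Angular distance δ = d/R = 828.6 / 3440.065 = 0.240868 rad.
With φ₁ = -11.21° = -0.195651 rad and θ = 115.6° = 2.017601 rad:
sin φ₂ = sin φ₁ cos δ + cos φ₁ sin δ cos θ = (-0.194406)(0.971131) + (0.980921)(0.238545)(-0.432086) = -0.289899
φ₂ = asin(-0.289899) = -0.294121 rad = -16.85°.
Δλ = atan2( sin θ sin δ cos φ₁ , cos δ − sin φ₁ sin φ₂ ) = atan2(0.211023, 0.914773) = 0.226718 rad = 12.99°.
Hence λ₂ = 118.70° + 12.99° = 131.69°.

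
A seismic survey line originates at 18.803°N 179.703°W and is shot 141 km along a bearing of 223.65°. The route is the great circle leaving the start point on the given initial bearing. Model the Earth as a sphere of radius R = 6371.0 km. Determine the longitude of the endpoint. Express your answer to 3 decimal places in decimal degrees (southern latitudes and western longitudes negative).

longitude 179.377°

Central angle δ = d/R = 0.022132 rad.
Converting: φ₁ = 0.328174 rad, θ = 3.903429 rad.
Destination latitude: φ₂ = arcsin( sin φ₁ cos δ + cos φ₁ sin δ cos θ ) = arcsin(0.307078) = 17.883°.
For the longitude increment, Δλ = atan2( sin θ sin δ cos φ₁, cos δ − sin φ₁ sin φ₂ ) = atan2(-0.014460, 0.900779) = -0.920°.
λ₂ = -179.703° + -0.920° = -180.623°, normalized to (−180°, 180°] → 179.377°.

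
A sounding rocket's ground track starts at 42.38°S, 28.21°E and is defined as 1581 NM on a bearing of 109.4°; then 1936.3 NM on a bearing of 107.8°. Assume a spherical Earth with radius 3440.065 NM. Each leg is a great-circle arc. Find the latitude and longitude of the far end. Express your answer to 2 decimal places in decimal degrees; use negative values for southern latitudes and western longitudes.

Apply the spherical direct solution leg by leg, carrying full precision between legs.
Leg 1: from (-42.38°, 28.21°), δ = 1581/3440.065 = 0.459584 rad, θ = 109.4° → φ = -45.47°, λ = 64.84°.
Leg 2: from (-45.47°, 64.84°), δ = 1936.3/3440.065 = 0.562867 rad, θ = 107.8° → φ = -45.84°, λ = 111.66°.

latitude -45.84°, longitude 111.66°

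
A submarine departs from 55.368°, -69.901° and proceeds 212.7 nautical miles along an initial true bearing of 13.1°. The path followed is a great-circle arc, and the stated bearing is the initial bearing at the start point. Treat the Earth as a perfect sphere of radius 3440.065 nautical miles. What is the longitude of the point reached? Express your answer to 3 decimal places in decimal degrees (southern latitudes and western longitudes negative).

longitude -68.351°

Central angle δ = d/R = 0.061830 rad.
Converting: φ₁ = 0.966354 rad, θ = 0.228638 rad.
Destination latitude: φ₂ = arcsin( sin φ₁ cos δ + cos φ₁ sin δ cos θ ) = arcsin(0.855449) = 58.809°.
Δλ = atan2( sin θ sin δ cos φ₁ , cos δ − sin φ₁ sin φ₂ ) = atan2(0.007959, 0.294209) = 0.027046 rad = 1.550°.
λ₂ = λ₁ + Δλ = -68.351°.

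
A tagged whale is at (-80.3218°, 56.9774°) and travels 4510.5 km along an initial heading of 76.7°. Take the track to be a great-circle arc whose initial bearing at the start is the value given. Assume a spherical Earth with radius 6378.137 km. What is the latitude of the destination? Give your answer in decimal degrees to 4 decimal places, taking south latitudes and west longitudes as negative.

latitude -46.4065°

The arc subtends δ = 4510.5/6378.137 = 0.707181 rad at the centre.
Start latitude φ₁ = -1.401880 rad; initial bearing θ = 1.338668 rad.
Applying the spherical law of cosines for sides, sin φ₂ = sin φ₁ cos δ + cos φ₁ sin δ cos θ = -0.724250, so φ₂ = -46.4065°.
Δλ = atan2( sin θ sin δ cos φ₁ , cos δ − sin φ₁ sin φ₂ ) = atan2(0.106293, 0.046254) = 1.160356 rad = 66.4835°.
λ₂ = 56.9774° + 66.4835° = 123.4609°.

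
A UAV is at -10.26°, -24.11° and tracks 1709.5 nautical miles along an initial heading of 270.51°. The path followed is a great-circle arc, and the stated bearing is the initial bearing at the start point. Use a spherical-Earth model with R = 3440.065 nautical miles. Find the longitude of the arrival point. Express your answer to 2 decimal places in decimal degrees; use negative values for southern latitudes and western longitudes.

longitude -52.95°

Angular distance δ = d/R = 1709.5 / 3440.065 = 0.496938 rad.
Converting: φ₁ = -0.179071 rad, θ = 4.721290 rad.
Applying the spherical law of cosines for sides, sin φ₂ = sin φ₁ cos δ + cos φ₁ sin δ cos θ = -0.152396, so φ₂ = -8.77°.
For the longitude increment, Δλ = atan2( sin θ sin δ cos φ₁, cos δ − sin φ₁ sin φ₂ ) = atan2(-0.469095, 0.851902) = -28.84°.
Hence λ₂ = -24.11° + -28.84° = -52.95°.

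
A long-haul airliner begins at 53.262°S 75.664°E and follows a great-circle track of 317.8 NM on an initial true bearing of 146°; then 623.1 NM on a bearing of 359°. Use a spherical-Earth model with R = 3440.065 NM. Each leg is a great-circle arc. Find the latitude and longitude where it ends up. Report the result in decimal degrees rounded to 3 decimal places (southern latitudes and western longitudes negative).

latitude -47.157°, longitude 80.914°

Apply the spherical direct solution leg by leg, carrying full precision between legs.
Leg 1: from (-53.262°, 75.664°), δ = 317.8/3440.065 = 0.092382 rad, θ = 146° → φ = -57.534°, λ = 81.179°.
Leg 2: from (-57.534°, 81.179°), δ = 623.1/3440.065 = 0.181130 rad, θ = 359° → φ = -47.157°, λ = 80.914°.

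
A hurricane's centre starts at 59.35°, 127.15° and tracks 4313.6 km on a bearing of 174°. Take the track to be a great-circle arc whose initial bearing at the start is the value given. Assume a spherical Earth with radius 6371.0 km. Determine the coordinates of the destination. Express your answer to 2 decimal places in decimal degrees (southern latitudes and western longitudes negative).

latitude 20.66°, longitude 131.16°

The arc subtends δ = 4313.6/6371 = 0.677068 rad at the centre.
With φ₁ = 59.35° = 1.035853 rad and θ = 174° = 3.036873 rad:
Destination latitude: φ₂ = arcsin( sin φ₁ cos δ + cos φ₁ sin δ cos θ ) = arcsin(0.352886) = 20.66°.
Δλ = atan2( sin θ sin δ cos φ₁ , cos δ − sin φ₁ sin φ₂ ) = atan2(0.033385, 0.475826) = 0.070048 rad = 4.01°.
λ₂ = λ₁ + Δλ = 131.16°.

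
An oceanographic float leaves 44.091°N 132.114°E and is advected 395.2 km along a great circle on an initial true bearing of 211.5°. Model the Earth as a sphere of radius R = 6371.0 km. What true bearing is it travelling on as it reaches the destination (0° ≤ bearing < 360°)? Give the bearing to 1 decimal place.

final bearing 209.8°

The arc subtends δ = 395.2/6371 = 0.062031 rad at the centre.
Start latitude φ₁ = 0.769533 rad; initial bearing θ = 3.691371 rad.
Applying the spherical law of cosines for sides, sin φ₂ = sin φ₁ cos δ + cos φ₁ sin δ cos θ = 0.656498, so φ₂ = 41.033°.
For the longitude increment, Δλ = atan2( sin θ sin δ cos φ₁, cos δ − sin φ₁ sin φ₂ ) = atan2(-0.023264, 0.541285) = -2.461°.
Hence λ₂ = 132.114° + -2.461° = 129.653°.
The forward bearing on arrival equals the back-azimuth from the destination plus 180°.
Back-azimuth from P₂ (41.0°, 129.7°) to P₁ (44.1°, 132.1°), with Δλ' = λ₁ − λ₂ = 2.5°: atan2( sin Δλ' cos φ₁ , cos φ₂ sin φ₁ − sin φ₂ cos φ₁ cos Δλ' ) = 29.8°.
Final bearing = (29.8° + 180°) mod 360° = 209.8°.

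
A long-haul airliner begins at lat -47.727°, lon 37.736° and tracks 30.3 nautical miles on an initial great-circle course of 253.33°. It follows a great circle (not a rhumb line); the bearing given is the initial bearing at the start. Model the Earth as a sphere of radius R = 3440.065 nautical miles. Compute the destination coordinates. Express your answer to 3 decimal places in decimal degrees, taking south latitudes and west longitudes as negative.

Angular distance δ = d/R = 30.3 / 3440.065 = 0.008808 rad.
With φ₁ = -47.727° = -0.832993 rad and θ = 253.33° = 4.421443 rad:
Applying the spherical law of cosines for sides, sin φ₂ = sin φ₁ cos δ + cos φ₁ sin δ cos θ = -0.741619, so φ₂ = -47.870°.
Then Δλ = atan2(-0.005676, 0.451202) = -0.012578 rad, from sin θ sin δ cos φ₁ over cos δ − sin φ₁ sin φ₂.
Hence λ₂ = 37.736° + -0.721° = 37.015°.

latitude -47.870°, longitude 37.015°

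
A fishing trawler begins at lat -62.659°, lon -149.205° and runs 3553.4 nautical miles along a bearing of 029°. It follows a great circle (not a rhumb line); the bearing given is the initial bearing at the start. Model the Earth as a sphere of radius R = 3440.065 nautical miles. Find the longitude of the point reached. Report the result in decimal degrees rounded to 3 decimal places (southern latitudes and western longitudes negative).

longitude -124.439°

Angular distance δ = d/R = 3553.4 / 3440.065 = 1.032946 rad.
Start latitude φ₁ = -1.093606 rad; initial bearing θ = 0.506145 rad.
Destination latitude: φ₂ = arcsin( sin φ₁ cos δ + cos φ₁ sin δ cos θ ) = arcsin(-0.110078) = -6.320°.
Then Δλ = atan2(0.191228, 0.414510) = 0.432240 rad, from sin θ sin δ cos φ₁ over cos δ − sin φ₁ sin φ₂.
Hence λ₂ = -149.205° + 24.766° = -124.439°.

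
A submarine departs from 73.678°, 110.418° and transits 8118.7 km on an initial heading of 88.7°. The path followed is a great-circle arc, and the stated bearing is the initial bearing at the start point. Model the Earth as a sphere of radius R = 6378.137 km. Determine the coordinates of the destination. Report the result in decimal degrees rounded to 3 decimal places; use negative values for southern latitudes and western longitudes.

latitude 16.725°, longitude -163.274°

Angular distance δ = d/R = 8118.7 / 6378.137 = 1.272895 rad.
Converting: φ₁ = 1.285924 rad, θ = 1.548107 rad.
sin φ₂ = sin φ₁ cos δ + cos φ₁ sin δ cos θ = (0.959697)(0.293514) + (0.281035)(0.955955)(0.022687) = 0.287780
φ₂ = asin(0.287780) = 0.291908 rad = 16.725°.
Then Δλ = atan2(0.268588, 0.017333) = 1.506354 rad, from sin θ sin δ cos φ₁ over cos δ − sin φ₁ sin φ₂.
λ₂ = 110.418° + 86.308° = 196.726°, normalized to (−180°, 180°] → -163.274°.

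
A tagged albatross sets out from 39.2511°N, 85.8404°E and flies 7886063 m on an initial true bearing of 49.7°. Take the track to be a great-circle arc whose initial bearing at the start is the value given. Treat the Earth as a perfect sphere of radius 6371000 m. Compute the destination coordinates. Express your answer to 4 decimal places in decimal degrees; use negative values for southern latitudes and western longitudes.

δ = 7886063/6371000 = 1.237806 rad (70.9211°).
Start latitude φ₁ = 0.685061 rad; initial bearing θ = 0.867429 rad.
Destination latitude: φ₂ = arcsin( sin φ₁ cos δ + cos φ₁ sin δ cos θ ) = arcsin(0.680166) = 42.8566°.
Then Δλ = atan2(0.558154, -0.103484) = 1.754120 rad, from sin θ sin δ cos φ₁ over cos δ − sin φ₁ sin φ₂.
λ₂ = 85.8404° + 100.5037° = 186.3441°, normalized to (−180°, 180°] → -173.6559°.

latitude 42.8566°, longitude -173.6559°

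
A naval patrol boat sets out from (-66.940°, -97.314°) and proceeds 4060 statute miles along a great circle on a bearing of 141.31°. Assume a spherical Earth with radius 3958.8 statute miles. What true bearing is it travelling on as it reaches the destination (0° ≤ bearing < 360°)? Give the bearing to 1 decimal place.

δ = 4060/3958.8 = 1.025563 rad (58.7604°).
Start latitude φ₁ = -1.168323 rad; initial bearing θ = 2.466325 rad.
Applying the spherical law of cosines for sides, sin φ₂ = sin φ₁ cos δ + cos φ₁ sin δ cos θ = -0.738581, so φ₂ = -47.611°.
For the longitude increment, Δλ = atan2( sin θ sin δ cos φ₁, cos δ − sin φ₁ sin φ₂ ) = atan2(0.209349, -0.160948) = 127.553°.
λ₂ = λ₁ + Δλ = 30.239°.
The forward bearing on arrival equals the back-azimuth from the destination plus 180°.
Back-azimuth from P₂ (-47.6°, 30.2°) to P₁ (-66.9°, -97.3°), with Δλ' = λ₁ − λ₂ = -127.6°: atan2( sin Δλ' cos φ₁ , cos φ₂ sin φ₁ − sin φ₂ cos φ₁ cos Δλ' ) = 201.3°.
Final bearing = (201.3° + 180°) mod 360° = 21.3°.

final bearing 21.3°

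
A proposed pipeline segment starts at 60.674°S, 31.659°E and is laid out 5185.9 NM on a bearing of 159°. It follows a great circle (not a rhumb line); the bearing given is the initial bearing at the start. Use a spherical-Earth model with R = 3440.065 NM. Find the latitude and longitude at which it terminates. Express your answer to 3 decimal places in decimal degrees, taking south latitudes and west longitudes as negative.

Angular distance δ = d/R = 5185.9 / 3440.065 = 1.507501 rad.
Converting: φ₁ = -1.058961 rad, θ = 2.775074 rad.
Destination latitude: φ₂ = arcsin( sin φ₁ cos δ + cos φ₁ sin δ cos θ ) = arcsin(-0.511479) = -30.762°.
Δλ = atan2( sin θ sin δ cos φ₁ , cos δ − sin φ₁ sin φ₂ ) = atan2(0.175169, -0.382678) = 2.712316 rad = 155.404°.
λ₂ = 31.659° + 155.404° = 187.063°, normalized to (−180°, 180°] → -172.937°.

latitude -30.762°, longitude -172.937°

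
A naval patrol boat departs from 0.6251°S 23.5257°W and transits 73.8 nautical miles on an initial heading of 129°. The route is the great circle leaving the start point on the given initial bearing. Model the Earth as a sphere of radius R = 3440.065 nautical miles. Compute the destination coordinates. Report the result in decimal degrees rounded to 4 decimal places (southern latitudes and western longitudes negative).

latitude -1.3985°, longitude -22.5702°

δ = 73.8/3440.065 = 0.021453 rad (1.2292°).
Converting: φ₁ = -0.010910 rad, θ = 2.251475 rad.
Destination latitude: φ₂ = arcsin( sin φ₁ cos δ + cos φ₁ sin δ cos θ ) = arcsin(-0.024406) = -1.3985°.
For the longitude increment, Δλ = atan2( sin θ sin δ cos φ₁, cos δ − sin φ₁ sin φ₂ ) = atan2(0.016670, 0.999504) = 0.9555°.
λ₂ = -23.5257° + 0.9555° = -22.5702°.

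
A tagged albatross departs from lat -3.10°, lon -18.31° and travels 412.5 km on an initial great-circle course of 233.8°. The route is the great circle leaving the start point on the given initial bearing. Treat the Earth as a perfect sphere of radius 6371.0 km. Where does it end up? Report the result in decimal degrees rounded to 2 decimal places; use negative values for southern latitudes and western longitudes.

latitude -5.29°, longitude -21.32°

The arc subtends δ = 412.5/6371 = 0.064747 rad at the centre.
With φ₁ = -3.10° = -0.054105 rad and θ = 233.8° = 4.080580 rad:
Applying the spherical law of cosines for sides, sin φ₂ = sin φ₁ cos δ + cos φ₁ sin δ cos θ = -0.092123, so φ₂ = -5.29°.
For the longitude increment, Δλ = atan2( sin θ sin δ cos φ₁, cos δ − sin φ₁ sin φ₂ ) = atan2(-0.052135, 0.992923) = -3.01°.
Hence λ₂ = -18.31° + -3.01° = -21.32°.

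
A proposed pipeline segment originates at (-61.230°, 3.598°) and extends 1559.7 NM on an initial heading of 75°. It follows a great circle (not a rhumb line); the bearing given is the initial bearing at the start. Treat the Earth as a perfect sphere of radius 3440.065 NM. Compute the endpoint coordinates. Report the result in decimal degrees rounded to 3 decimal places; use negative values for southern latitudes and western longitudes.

δ = 1559.7/3440.065 = 0.453393 rad (25.9775°).
Start latitude φ₁ = -1.068665 rad; initial bearing θ = 1.308997 rad.
Destination latitude: φ₂ = arcsin( sin φ₁ cos δ + cos φ₁ sin δ cos θ ) = arcsin(-0.733434) = -47.175°.
For the longitude increment, Δλ = atan2( sin θ sin δ cos φ₁, cos δ − sin φ₁ sin φ₂ ) = atan2(0.203632, 0.256069) = 38.493°.
Hence λ₂ = 3.598° + 38.493° = 42.091°.

latitude -47.175°, longitude 42.091°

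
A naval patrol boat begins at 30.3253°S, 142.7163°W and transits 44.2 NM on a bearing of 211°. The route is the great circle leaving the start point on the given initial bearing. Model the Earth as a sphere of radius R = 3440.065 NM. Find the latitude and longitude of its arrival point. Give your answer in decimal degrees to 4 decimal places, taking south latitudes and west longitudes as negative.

δ = 44.2/3440.065 = 0.012849 rad (0.7362°).
With φ₁ = -30.3253° = -0.529276 rad and θ = 211° = 3.682645 rad:
Applying the spherical law of cosines for sides, sin φ₂ = sin φ₁ cos δ + cos φ₁ sin δ cos θ = -0.514373, so φ₂ = -30.9556°.
For the longitude increment, Δλ = atan2( sin θ sin δ cos φ₁, cos δ − sin φ₁ sin φ₂ ) = atan2(-0.005712, 0.740206) = -0.4421°.
λ₂ = λ₁ + Δλ = -143.1584°.

latitude -30.9556°, longitude -143.1584°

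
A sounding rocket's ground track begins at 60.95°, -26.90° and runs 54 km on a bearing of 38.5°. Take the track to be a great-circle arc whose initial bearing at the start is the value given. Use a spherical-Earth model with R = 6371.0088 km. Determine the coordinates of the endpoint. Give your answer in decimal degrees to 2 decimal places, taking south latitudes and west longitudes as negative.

The arc subtends δ = 54/6371.0088 = 0.008476 rad at the centre.
With φ₁ = 60.95° = 1.063778 rad and θ = 38.5° = 0.671952 rad:
Destination latitude: φ₂ = arcsin( sin φ₁ cos δ + cos φ₁ sin δ cos θ ) = arcsin(0.877386) = 61.33°.
Δλ = atan2( sin θ sin δ cos φ₁ , cos δ − sin φ₁ sin φ₂ ) = atan2(0.002562, 0.232957) = 0.010997 rad = 0.63°.
Hence λ₂ = -26.90° + 0.63° = -26.27°.

latitude 61.33°, longitude -26.27°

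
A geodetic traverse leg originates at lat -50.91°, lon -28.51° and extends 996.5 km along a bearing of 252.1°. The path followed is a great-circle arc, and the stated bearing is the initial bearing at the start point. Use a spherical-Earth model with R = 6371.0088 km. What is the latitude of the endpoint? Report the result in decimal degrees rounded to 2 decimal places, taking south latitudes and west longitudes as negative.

latitude -52.83°

Angular distance δ = d/R = 996.5 / 6371.0088 = 0.156412 rad.
Converting: φ₁ = -0.888547 rad, θ = 4.399975 rad.
Destination latitude: φ₂ = arcsin( sin φ₁ cos δ + cos φ₁ sin δ cos θ ) = arcsin(-0.796871) = -52.83°.
Δλ = atan2( sin θ sin δ cos φ₁ , cos δ − sin φ₁ sin φ₂ ) = atan2(-0.093468, 0.369296) = -0.247891 rad = -14.20°.
Hence λ₂ = -28.51° + -14.20° = -42.71°.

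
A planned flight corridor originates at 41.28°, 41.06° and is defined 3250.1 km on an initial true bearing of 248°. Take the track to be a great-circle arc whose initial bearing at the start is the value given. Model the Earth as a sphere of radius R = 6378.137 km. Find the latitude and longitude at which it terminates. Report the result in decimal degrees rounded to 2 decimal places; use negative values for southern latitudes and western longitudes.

latitude 26.01°, longitude 10.84°

Central angle δ = d/R = 0.509569 rad.
With φ₁ = 41.28° = 0.720472 rad and θ = 248° = 4.328417 rad:
sin φ₂ = sin φ₁ cos δ + cos φ₁ sin δ cos θ = (0.659739)(0.872955) + (0.751494)(0.487801)(-0.374607) = 0.438600
φ₂ = asin(0.438600) = 0.454040 rad = 26.01°.
Then Δλ = atan2(-0.339887, 0.583593) = -0.527380 rad, from sin θ sin δ cos φ₁ over cos δ − sin φ₁ sin φ₂.
λ₂ = λ₁ + Δλ = 10.84°.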